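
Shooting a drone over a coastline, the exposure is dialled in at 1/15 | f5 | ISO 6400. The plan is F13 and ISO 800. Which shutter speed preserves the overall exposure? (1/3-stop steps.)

3.2 s

Aperture: f/5 → f/5.6 → f/6.3 → f/7.1 → f/8 → f/9 → f/10 → f/11 → f/13 — 2 2/3 stops narrower (darker).
ISO: 6400 → 5000 → 4000 → 3200 → 2500 → 2000 → 1600 → 1250 → 1000 → 800 — 3 stops dropped (darker).
Net change so far: 5 2/3 stops darker. Offset with the shutter speed: 1/15 → 1/13 → 1/10 → 1/8 → 1/6 → 1/5 → 1/4 → 0.3 → 0.4 → 0.5 → 0.6 → 0.8 → 1 → 1.3 → 1.6 → 2 → 2.5 → 3.2.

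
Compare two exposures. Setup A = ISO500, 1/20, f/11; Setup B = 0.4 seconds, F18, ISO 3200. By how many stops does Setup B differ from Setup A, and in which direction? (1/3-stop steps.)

4 1/3 stops brighter

Aperture: f/11 → f/13 → f/14 → f/16 → f/18 — 1 1/3 stops stopped down (darker).
Shutter speed: 1/20 → 1/15 → 1/13 → 1/10 → 1/8 → 1/6 → 1/5 → 1/4 → 0.3 → 0.4 — 3 stops slower (brighter).
ISO: 500 → 640 → 800 → 1000 → 1250 → 1600 → 2000 → 2500 → 3200 — 2 2/3 stops raised (brighter).
Net: −1 1/3 +3 +2 2/3 = +4 1/3 stops.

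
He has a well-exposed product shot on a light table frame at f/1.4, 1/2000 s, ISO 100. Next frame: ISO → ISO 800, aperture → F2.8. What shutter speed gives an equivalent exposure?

ISO: 100 → 200 → 400 → 800 — 3 stops higher (brighter).
Aperture: f/1.4 → f/2 → f/2.8 — 2 stops narrower (darker).
Net change so far: 1 stop brighter. Offset with the shutter speed: 1/2000 → 1/4000.

1/4000s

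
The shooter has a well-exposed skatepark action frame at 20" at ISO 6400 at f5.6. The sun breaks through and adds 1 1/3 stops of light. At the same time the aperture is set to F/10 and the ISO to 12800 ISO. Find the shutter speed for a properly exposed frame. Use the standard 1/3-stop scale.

Scene light: 1 1/3 stops brighter.
Aperture: f/5.6 → f/6.3 → f/7.1 → f/8 → f/9 → f/10 — 1 2/3 stops smaller aperture (darker).
ISO: 6400 → 8000 → 10000 → 12800 — 1 stop higher (brighter).
Net so far: 2/3 stop brighter. Shutter speed: 20 → 15 → 13.

13 s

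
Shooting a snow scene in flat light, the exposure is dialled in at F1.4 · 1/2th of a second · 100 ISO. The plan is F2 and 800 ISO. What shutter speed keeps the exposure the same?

Aperture: f/1.4 → f/2 — 1 stop smaller aperture (darker).
ISO: 100 → 200 → 400 → 800 — 3 stops higher (brighter).
Net change so far: 2 stops brighter. Offset with the shutter speed: 1/2 → 1/4 → 1/8.

1/8s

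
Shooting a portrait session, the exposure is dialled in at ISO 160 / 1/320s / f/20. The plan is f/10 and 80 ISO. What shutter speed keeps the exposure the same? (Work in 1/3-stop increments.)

Aperture: f/20 → f/18 → f/16 → f/14 → f/13 → f/11 → f/10 — 2 stops larger aperture (brighter).
ISO: 160 → 125 → 100 → 80 — 1 stop lower (darker).
Net change so far: 1 stop brighter. Offset with the shutter speed: 1/320 → 1/400 → 1/500 → 1/640.

1/640s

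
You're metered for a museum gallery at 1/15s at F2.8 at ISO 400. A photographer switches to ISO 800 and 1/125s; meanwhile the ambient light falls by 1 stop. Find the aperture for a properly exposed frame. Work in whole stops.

f/1.0

Scene light: 1 stop darker.
ISO: 400 → 800 — 1 stop raised (brighter).
Shutter speed: 1/15 → 1/30 → 1/60 → 1/125 — 3 stops shorter (darker).
Net so far: 3 stops darker. Aperture: f/2.8 → f/2 → f/1.4 → f/1.0.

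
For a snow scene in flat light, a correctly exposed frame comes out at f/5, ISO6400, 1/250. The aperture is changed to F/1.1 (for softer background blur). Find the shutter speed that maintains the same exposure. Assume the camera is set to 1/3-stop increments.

Aperture: f/5 → f/4.5 → f/4 → f/3.5 → f/3.2 → f/2.8 → f/2.5 → f/2.2 → f/2 → f/1.8 → f/1.6 → f/1.4 → f/1.2 → f/1.1 — 4 1/3 stops larger aperture (brighter).
Need 4 1/3 stops darker from the shutter speed: 1/250 → 1/320 → 1/400 → 1/500 → 1/640 → 1/800 → 1/1000 → 1/1250 → 1/1600 → 1/2000 → 1/2500 → 1/3200 → 1/4000 → 1/5000.

1/5000s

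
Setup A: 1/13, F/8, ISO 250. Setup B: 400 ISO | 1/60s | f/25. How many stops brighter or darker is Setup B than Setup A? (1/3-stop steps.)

Aperture: f/8 → f/9 → f/10 → f/11 → f/13 → f/14 → f/16 → f/18 → f/20 → f/22 → f/25 — 3 1/3 stops narrower (darker).
Shutter speed: 1/13 → 1/15 → 1/20 → 1/25 → 1/30 → 1/40 → 1/50 → 1/60 — 2 1/3 stops shorter (darker).
ISO: 250 → 320 → 400 — 2/3 stop higher (brighter).
Net: −3 1/3 −2 1/3 +2/3 = −5 stops.

5 stops darker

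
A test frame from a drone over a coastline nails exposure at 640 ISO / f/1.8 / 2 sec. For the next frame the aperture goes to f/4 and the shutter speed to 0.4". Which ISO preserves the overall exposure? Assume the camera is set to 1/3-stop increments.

ISO 16000

Aperture: f/1.8 → f/2 → f/2.2 → f/2.5 → f/2.8 → f/3.2 → f/3.5 → f/4 — 2 1/3 stops narrower (darker).
Shutter speed: 2 → 1.6 → 1.3 → 1 → 0.8 → 0.6 → 0.5 → 0.4 — 2 1/3 stops shorter (darker).
Net change so far: 4 2/3 stops darker. Offset with the ISO: 640 → 800 → 1000 → 1250 → 1600 → 2000 → 2500 → 3200 → 4000 → 5000 → 6400 → 8000 → 10000 → 12800 → 16000.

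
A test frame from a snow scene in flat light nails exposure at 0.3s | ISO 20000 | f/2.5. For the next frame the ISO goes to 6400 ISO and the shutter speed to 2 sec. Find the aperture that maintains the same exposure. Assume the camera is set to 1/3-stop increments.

ISO: 20000 → 16000 → 12800 → 10000 → 8000 → 6400 — 1 2/3 stops dropped (darker).
Shutter speed: 0.3 → 0.4 → 0.5 → 0.6 → 0.8 → 1 → 1.3 → 1.6 → 2 — 2 2/3 stops longer (brighter).
Net change so far: 1 stop brighter. Offset with the aperture: f/2.5 → f/2.8 → f/3.2 → f/3.5.

f/3.5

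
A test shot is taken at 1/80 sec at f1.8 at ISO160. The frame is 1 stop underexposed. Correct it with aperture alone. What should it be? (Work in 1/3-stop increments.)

f/1.2

Underexposed by 1 stop → need 1 stop brighter.
Aperture: f/1.8 → f/1.6 → f/1.4 → f/1.2.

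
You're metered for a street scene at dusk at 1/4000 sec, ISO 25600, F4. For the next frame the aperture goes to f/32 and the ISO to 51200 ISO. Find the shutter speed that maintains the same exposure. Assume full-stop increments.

1/125s

Aperture: f/4 → f/5.6 → f/8 → f/11 → f/16 → f/22 → f/32 — 6 stops smaller aperture (darker).
ISO: 25600 → 51200 — 1 stop higher (brighter).
Net change so far: 5 stops darker. Offset with the shutter speed: 1/4000 → 1/2000 → 1/1000 → 1/500 → 1/250 → 1/125.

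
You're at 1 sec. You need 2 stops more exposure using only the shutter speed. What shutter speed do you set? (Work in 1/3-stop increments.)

Shutter speed: 1 → 1.3 → 1.6 → 2 → 2.5 → 3.2 → 4 — 2 stops slower (brighter).

4 s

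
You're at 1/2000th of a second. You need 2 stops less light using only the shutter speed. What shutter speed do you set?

1/8000s

Shutter speed: 1/2000 → 1/4000 → 1/8000 — 2 stops faster (darker).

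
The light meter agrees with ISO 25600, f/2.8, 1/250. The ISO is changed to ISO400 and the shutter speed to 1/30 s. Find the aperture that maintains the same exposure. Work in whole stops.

ISO: 25600 → 12800 → 6400 → 3200 → 1600 → 800 → 400 — 6 stops lower (darker).
Shutter speed: 1/250 → 1/125 → 1/60 → 1/30 — 3 stops longer (brighter).
Net change so far: 3 stops darker. Offset with the aperture: f/2.8 → f/2 → f/1.4 → f/1.0.

f/1.0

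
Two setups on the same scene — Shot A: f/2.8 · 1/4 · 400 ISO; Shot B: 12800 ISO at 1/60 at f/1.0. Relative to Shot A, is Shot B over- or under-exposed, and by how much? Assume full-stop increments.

4 stops brighter

Aperture: f/2.8 → f/2 → f/1.4 → f/1.0 — 3 stops opened up (brighter).
Shutter speed: 1/4 → 1/8 → 1/15 → 1/30 → 1/60 — 4 stops faster (darker).
ISO: 400 → 800 → 1600 → 3200 → 6400 → 12800 — 5 stops higher (brighter).
Net: +3 −4 +5 = +4 stops.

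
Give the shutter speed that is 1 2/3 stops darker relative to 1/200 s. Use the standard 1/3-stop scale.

Shutter speed: 1/200 → 1/250 → 1/320 → 1/400 → 1/500 → 1/640 — 1 2/3 stops shorter (darker).

1/640s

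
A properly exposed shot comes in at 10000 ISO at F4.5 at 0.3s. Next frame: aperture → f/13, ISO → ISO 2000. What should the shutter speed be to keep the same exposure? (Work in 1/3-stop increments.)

Aperture: f/4.5 → f/5 → f/5.6 → f/6.3 → f/7.1 → f/8 → f/9 → f/10 → f/11 → f/13 — 3 stops narrower (darker).
ISO: 10000 → 8000 → 6400 → 5000 → 4000 → 3200 → 2500 → 2000 — 2 1/3 stops dropped (darker).
Net change so far: 5 1/3 stops darker. Offset with the shutter speed: 0.3 → 0.4 → 0.5 → 0.6 → 0.8 → 1 → 1.3 → 1.6 → 2 → 2.5 → 3.2 → 4 → 5 → 6 → 8 → 10 → 13.

13 s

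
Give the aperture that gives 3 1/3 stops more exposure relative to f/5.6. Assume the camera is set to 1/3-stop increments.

Aperture: f/5.6 → f/5 → f/4.5 → f/4 → f/3.5 → f/3.2 → f/2.8 → f/2.5 → f/2.2 → f/2 → f/1.8 — 3 1/3 stops opened up (brighter).

f/1.8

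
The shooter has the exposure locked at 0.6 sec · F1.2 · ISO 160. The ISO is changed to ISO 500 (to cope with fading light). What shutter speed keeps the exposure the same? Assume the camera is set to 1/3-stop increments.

ISO: 160 → 200 → 250 → 320 → 400 → 500 — 1 2/3 stops raised (brighter).
Need 1 2/3 stops darker from the shutter speed: 0.6 → 0.5 → 0.4 → 0.3 → 1/4 → 1/5.

1/5s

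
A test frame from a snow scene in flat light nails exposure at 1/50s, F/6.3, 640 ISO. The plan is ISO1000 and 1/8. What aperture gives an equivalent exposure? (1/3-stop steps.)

ISO: 640 → 800 → 1000 — 2/3 stop raised (brighter).
Shutter speed: 1/50 → 1/40 → 1/30 → 1/25 → 1/20 → 1/15 → 1/13 → 1/10 → 1/8 — 2 2/3 stops longer (brighter).
Net change so far: 3 1/3 stops brighter. Offset with the aperture: f/6.3 → f/7.1 → f/8 → f/9 → f/10 → f/11 → f/13 → f/14 → f/16 → f/18 → f/20.

f/20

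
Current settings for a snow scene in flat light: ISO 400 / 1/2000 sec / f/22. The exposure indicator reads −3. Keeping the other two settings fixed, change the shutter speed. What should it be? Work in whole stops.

1/250s

Underexposed by 3 stops → need 3 stops brighter.
Shutter speed: 1/2000 → 1/1000 → 1/500 → 1/250.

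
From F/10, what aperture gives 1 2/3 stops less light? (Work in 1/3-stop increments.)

f/18

Aperture: f/10 → f/11 → f/13 → f/14 → f/16 → f/18 — 1 2/3 stops smaller aperture (darker).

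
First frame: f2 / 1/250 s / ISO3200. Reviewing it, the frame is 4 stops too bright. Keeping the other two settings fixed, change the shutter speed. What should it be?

Overexposed by 4 stops → need 4 stops darker.
Shutter speed: 1/250 → 1/500 → 1/1000 → 1/2000 → 1/4000.

1/4000s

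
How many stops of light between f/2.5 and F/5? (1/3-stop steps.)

2 stops

f/2.5 → f/2.8 → f/3.2 → f/3.5 → f/4 → f/4.5 → f/5 — count the steps: 6 third-stops = 2 stops.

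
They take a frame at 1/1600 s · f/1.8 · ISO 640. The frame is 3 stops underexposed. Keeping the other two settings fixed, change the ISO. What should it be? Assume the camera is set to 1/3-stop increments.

Underexposed by 3 stops → need 3 stops brighter.
ISO: 640 → 800 → 1000 → 1250 → 1600 → 2000 → 2500 → 3200 → 4000 → 5000.

ISO 5000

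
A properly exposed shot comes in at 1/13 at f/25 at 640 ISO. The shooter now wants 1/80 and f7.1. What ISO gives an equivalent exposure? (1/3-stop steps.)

Shutter speed: 1/13 → 1/15 → 1/20 → 1/25 → 1/30 → 1/40 → 1/50 → 1/60 → 1/80 — 2 2/3 stops shorter (darker).
Aperture: f/25 → f/22 → f/20 → f/18 → f/16 → f/14 → f/13 → f/11 → f/10 → f/9 → f/8 → f/7.1 — 3 2/3 stops larger aperture (brighter).
Net change so far: 1 stop brighter. Offset with the ISO: 640 → 500 → 400 → 320.

ISO 320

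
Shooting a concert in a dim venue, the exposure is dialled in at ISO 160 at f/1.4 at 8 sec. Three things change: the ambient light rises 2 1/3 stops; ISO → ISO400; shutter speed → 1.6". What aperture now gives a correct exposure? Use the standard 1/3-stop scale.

f/2.2

Scene light: 2 1/3 stops brighter.
ISO: 160 → 200 → 250 → 320 → 400 — 1 1/3 stops higher (brighter).
Shutter speed: 8 → 6 → 5 → 4 → 3.2 → 2.5 → 2 → 1.6 — 2 1/3 stops faster (darker).
Net so far: 1 1/3 stops brighter. Aperture: f/1.4 → f/1.6 → f/1.8 → f/2 → f/2.2.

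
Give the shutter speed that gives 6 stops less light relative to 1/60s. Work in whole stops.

1/4000s

Shutter speed: 1/60 → 1/125 → 1/250 → 1/500 → 1/1000 → 1/2000 → 1/4000 — 6 stops shorter (darker).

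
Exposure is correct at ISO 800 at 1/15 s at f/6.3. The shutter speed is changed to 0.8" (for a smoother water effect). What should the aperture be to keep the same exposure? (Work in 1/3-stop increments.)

f/22

Shutter speed: 1/15 → 1/13 → 1/10 → 1/8 → 1/6 → 1/5 → 1/4 → 0.3 → 0.4 → 0.5 → 0.6 → 0.8 — 3 2/3 stops slower (brighter).
Need 3 2/3 stops darker from the aperture: f/6.3 → f/7.1 → f/8 → f/9 → f/10 → f/11 → f/13 → f/14 → f/16 → f/18 → f/20 → f/22.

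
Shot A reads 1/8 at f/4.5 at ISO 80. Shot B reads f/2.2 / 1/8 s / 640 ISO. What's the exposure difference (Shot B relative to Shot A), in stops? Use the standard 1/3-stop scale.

5 stops brighter

Aperture: f/4.5 → f/4 → f/3.5 → f/3.2 → f/2.8 → f/2.5 → f/2.2 — 2 stops opened up (brighter).
Shutter speed: unchanged.
ISO: 80 → 100 → 125 → 160 → 200 → 250 → 320 → 400 → 500 → 640 — 3 stops raised (brighter).
Net: +2 +3 = +5 stops.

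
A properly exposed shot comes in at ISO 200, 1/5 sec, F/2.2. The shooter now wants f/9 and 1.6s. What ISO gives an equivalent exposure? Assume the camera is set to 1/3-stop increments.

ISO 400

Aperture: f/2.2 → f/2.5 → f/2.8 → f/3.2 → f/3.5 → f/4 → f/4.5 → f/5 → f/5.6 → f/6.3 → f/7.1 → f/8 → f/9 — 4 stops smaller aperture (darker).
Shutter speed: 1/5 → 1/4 → 0.3 → 0.4 → 0.5 → 0.6 → 0.8 → 1 → 1.3 → 1.6 — 3 stops slower (brighter).
Net change so far: 1 stop darker. Offset with the ISO: 200 → 250 → 320 → 400.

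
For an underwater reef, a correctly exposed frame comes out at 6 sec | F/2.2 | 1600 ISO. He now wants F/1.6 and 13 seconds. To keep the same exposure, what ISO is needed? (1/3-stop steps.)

ISO 400

Aperture: f/2.2 → f/2 → f/1.8 → f/1.6 — 1 stop wider (brighter).
Shutter speed: 6 → 8 → 10 → 13 — 1 stop longer (brighter).
Net change so far: 2 stops brighter. Offset with the ISO: 1600 → 1250 → 1000 → 800 → 640 → 500 → 400.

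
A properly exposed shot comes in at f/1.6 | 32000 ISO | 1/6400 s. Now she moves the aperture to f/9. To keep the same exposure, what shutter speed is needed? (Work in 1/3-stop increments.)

1/200s

Aperture: f/1.6 → f/1.8 → f/2 → f/2.2 → f/2.5 → f/2.8 → f/3.2 → f/3.5 → f/4 → f/4.5 → f/5 → f/5.6 → f/6.3 → f/7.1 → f/8 → f/9 — 5 stops smaller aperture (darker).
Need 5 stops brighter from the shutter speed: 1/6400 → 1/5000 → 1/4000 → 1/3200 → 1/2500 → 1/2000 → 1/1600 → 1/1250 → 1/1000 → 1/800 → 1/640 → 1/500 → 1/400 → 1/320 → 1/250 → 1/200.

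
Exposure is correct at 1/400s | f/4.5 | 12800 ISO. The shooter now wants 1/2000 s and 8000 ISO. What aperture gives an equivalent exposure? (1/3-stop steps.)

Shutter speed: 1/400 → 1/500 → 1/640 → 1/800 → 1/1000 → 1/1250 → 1/1600 → 1/2000 — 2 1/3 stops shorter (darker).
ISO: 12800 → 10000 → 8000 — 2/3 stop lower (darker).
Net change so far: 3 stops darker. Offset with the aperture: f/4.5 → f/4 → f/3.5 → f/3.2 → f/2.8 → f/2.5 → f/2.2 → f/2 → f/1.8 → f/1.6.

f/1.6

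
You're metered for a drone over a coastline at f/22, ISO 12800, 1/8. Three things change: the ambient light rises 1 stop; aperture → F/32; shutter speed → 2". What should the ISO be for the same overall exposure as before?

Scene light: 1 stop brighter.
Aperture: f/22 → f/32 — 1 stop stopped down (darker).
Shutter speed: 1/8 → 1/4 → 1/2 → 1 → 2 — 4 stops slower (brighter).
Net so far: 4 stops brighter. ISO: 12800 → 6400 → 3200 → 1600 → 800.

ISO 800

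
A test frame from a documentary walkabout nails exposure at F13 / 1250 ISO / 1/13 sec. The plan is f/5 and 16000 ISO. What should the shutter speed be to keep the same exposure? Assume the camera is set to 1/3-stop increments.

Aperture: f/13 → f/11 → f/10 → f/9 → f/8 → f/7.1 → f/6.3 → f/5.6 → f/5 — 2 2/3 stops larger aperture (brighter).
ISO: 1250 → 1600 → 2000 → 2500 → 3200 → 4000 → 5000 → 6400 → 8000 → 10000 → 12800 → 16000 — 3 2/3 stops raised (brighter).
Net change so far: 6 1/3 stops brighter. Offset with the shutter speed: 1/13 → 1/15 → 1/20 → 1/25 → 1/30 → 1/40 → 1/50 → 1/60 → 1/80 → 1/100 → 1/125 → 1/160 → 1/200 → 1/250 → 1/320 → 1/400 → 1/500 → 1/640 → 1/800 → 1/1000.

1/1000s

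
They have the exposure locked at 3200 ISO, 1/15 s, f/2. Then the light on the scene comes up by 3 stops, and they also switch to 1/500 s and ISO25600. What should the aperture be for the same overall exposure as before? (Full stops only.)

f/2.8

Scene light: 3 stops brighter.
Shutter speed: 1/15 → 1/30 → 1/60 → 1/125 → 1/250 → 1/500 — 5 stops shorter (darker).
ISO: 3200 → 6400 → 12800 → 25600 — 3 stops raised (brighter).
Net so far: 1 stop brighter. Aperture: f/2 → f/2.8.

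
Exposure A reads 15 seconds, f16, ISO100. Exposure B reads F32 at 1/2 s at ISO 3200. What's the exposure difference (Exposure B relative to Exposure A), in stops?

Aperture: f/16 → f/22 → f/32 — 2 stops narrower (darker).
Shutter speed: 15 → 8 → 4 → 2 → 1 → 1/2 — 5 stops faster (darker).
ISO: 100 → 200 → 400 → 800 → 1600 → 3200 — 5 stops higher (brighter).
Net: −2 −5 +5 = −2 stops.

2 stops darker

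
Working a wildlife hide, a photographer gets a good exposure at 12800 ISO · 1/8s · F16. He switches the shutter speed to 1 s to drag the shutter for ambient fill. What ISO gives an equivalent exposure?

Shutter speed: 1/8 → 1/4 → 1/2 → 1 — 3 stops slower (brighter).
Need 3 stops darker from the ISO: 12800 → 6400 → 3200 → 1600.

ISO 1600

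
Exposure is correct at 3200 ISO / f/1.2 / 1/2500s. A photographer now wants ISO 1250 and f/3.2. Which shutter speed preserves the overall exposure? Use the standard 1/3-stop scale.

1/160s

ISO: 3200 → 2500 → 2000 → 1600 → 1250 — 1 1/3 stops dropped (darker).
Aperture: f/1.2 → f/1.4 → f/1.6 → f/1.8 → f/2 → f/2.2 → f/2.5 → f/2.8 → f/3.2 — 2 2/3 stops narrower (darker).
Net change so far: 4 stops darker. Offset with the shutter speed: 1/2500 → 1/2000 → 1/1600 → 1/1250 → 1/1000 → 1/800 → 1/640 → 1/500 → 1/400 → 1/320 → 1/250 → 1/200 → 1/160.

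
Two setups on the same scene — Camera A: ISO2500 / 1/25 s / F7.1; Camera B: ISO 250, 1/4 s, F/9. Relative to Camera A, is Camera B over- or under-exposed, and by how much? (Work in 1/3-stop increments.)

1 1/3 stops darker

Aperture: f/7.1 → f/8 → f/9 — 2/3 stop stopped down (darker).
Shutter speed: 1/25 → 1/20 → 1/15 → 1/13 → 1/10 → 1/8 → 1/6 → 1/5 → 1/4 — 2 2/3 stops longer (brighter).
ISO: 2500 → 2000 → 1600 → 1250 → 1000 → 800 → 640 → 500 → 400 → 320 → 250 — 3 1/3 stops lower (darker).
Net: −2/3 +2 2/3 −3 1/3 = −1 1/3 stops.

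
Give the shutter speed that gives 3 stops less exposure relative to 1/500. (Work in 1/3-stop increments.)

1/4000s

Shutter speed: 1/500 → 1/640 → 1/800 → 1/1000 → 1/1250 → 1/1600 → 1/2000 → 1/2500 → 1/3200 → 1/4000 — 3 stops faster (darker).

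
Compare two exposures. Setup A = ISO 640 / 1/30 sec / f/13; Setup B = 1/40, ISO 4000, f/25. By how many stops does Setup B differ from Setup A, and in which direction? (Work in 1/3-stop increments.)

1/3 stop brighter

Aperture: f/13 → f/14 → f/16 → f/18 → f/20 → f/22 → f/25 — 2 stops stopped down (darker).
Shutter speed: 1/30 → 1/40 — 1/3 stop shorter (darker).
ISO: 640 → 800 → 1000 → 1250 → 1600 → 2000 → 2500 → 3200 → 4000 — 2 2/3 stops higher (brighter).
Net: −2 −1/3 +2 2/3 = +1/3 stops.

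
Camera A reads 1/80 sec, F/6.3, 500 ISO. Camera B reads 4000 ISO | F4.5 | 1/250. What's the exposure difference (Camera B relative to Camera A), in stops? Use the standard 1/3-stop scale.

Aperture: f/6.3 → f/5.6 → f/5 → f/4.5 — 1 stop opened up (brighter).
Shutter speed: 1/80 → 1/100 → 1/125 → 1/160 → 1/200 → 1/250 — 1 2/3 stops shorter (darker).
ISO: 500 → 640 → 800 → 1000 → 1250 → 1600 → 2000 → 2500 → 3200 → 4000 — 3 stops higher (brighter).
Net: +1 −1 2/3 +3 = +2 1/3 stops.

2 1/3 stops brighter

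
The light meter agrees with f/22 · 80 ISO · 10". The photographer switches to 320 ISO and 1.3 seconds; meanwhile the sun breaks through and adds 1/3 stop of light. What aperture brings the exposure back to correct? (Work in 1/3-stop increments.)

f/18

Scene light: 1/3 stop brighter.
ISO: 80 → 100 → 125 → 160 → 200 → 250 → 320 — 2 stops higher (brighter).
Shutter speed: 10 → 8 → 6 → 5 → 4 → 3.2 → 2.5 → 2 → 1.6 → 1.3 — 3 stops shorter (darker).
Net so far: 2/3 stop darker. Aperture: f/22 → f/20 → f/18.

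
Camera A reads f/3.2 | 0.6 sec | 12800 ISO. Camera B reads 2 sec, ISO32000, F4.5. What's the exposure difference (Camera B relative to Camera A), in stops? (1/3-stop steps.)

2 stops brighter

Aperture: f/3.2 → f/3.5 → f/4 → f/4.5 — 1 stop smaller aperture (darker).
Shutter speed: 0.6 → 0.8 → 1 → 1.3 → 1.6 → 2 — 1 2/3 stops slower (brighter).
ISO: 12800 → 16000 → 20000 → 25600 → 32000 — 1 1/3 stops higher (brighter).
Net: −1 +1 2/3 +1 1/3 = +2 stops.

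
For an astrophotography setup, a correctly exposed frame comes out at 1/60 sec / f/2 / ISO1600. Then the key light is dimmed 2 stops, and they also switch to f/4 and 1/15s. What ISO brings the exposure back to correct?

Scene light: 2 stops darker.
Aperture: f/2 → f/2.8 → f/4 — 2 stops narrower (darker).
Shutter speed: 1/60 → 1/30 → 1/15 — 2 stops slower (brighter).
Net so far: 2 stops darker. ISO: 1600 → 3200 → 6400.

ISO 6400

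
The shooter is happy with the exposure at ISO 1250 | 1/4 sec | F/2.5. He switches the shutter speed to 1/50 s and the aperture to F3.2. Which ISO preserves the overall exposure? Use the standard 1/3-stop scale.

ISO 25600

Shutter speed: 1/4 → 1/5 → 1/6 → 1/8 → 1/10 → 1/13 → 1/15 → 1/20 → 1/25 → 1/30 → 1/40 → 1/50 — 3 2/3 stops faster (darker).
Aperture: f/2.5 → f/2.8 → f/3.2 — 2/3 stop stopped down (darker).
Net change so far: 4 1/3 stops darker. Offset with the ISO: 1250 → 1600 → 2000 → 2500 → 3200 → 4000 → 5000 → 6400 → 8000 → 10000 → 12800 → 16000 → 20000 → 25600.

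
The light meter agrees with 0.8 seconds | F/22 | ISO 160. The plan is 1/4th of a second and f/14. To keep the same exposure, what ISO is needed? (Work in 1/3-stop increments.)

Shutter speed: 0.8 → 0.6 → 0.5 → 0.4 → 0.3 → 1/4 — 1 2/3 stops faster (darker).
Aperture: f/22 → f/20 → f/18 → f/16 → f/14 — 1 1/3 stops wider (brighter).
Net change so far: 1/3 stop darker. Offset with the ISO: 160 → 200.

ISO 200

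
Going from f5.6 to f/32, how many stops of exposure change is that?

5 stops

f/5.6 → f/8 → f/11 → f/16 → f/22 → f/32 — count the steps: 5 stops.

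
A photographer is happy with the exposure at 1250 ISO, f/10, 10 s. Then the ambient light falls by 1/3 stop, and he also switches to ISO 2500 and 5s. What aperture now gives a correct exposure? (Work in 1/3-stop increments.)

Scene light: 1/3 stop darker.
ISO: 1250 → 1600 → 2000 → 2500 — 1 stop higher (brighter).
Shutter speed: 10 → 8 → 6 → 5 — 1 stop faster (darker).
Net so far: 1/3 stop darker. Aperture: f/10 → f/9.

f/9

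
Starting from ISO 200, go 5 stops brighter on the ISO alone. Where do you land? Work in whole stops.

ISO: 200 → 400 → 800 → 1600 → 3200 → 6400 — 5 stops raised (brighter).

ISO 6400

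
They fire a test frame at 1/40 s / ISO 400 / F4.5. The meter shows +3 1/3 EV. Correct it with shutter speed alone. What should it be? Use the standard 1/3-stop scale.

1/400s

Overexposed by 3 1/3 stops → need 3 1/3 stops darker.
Shutter speed: 1/40 → 1/50 → 1/60 → 1/80 → 1/100 → 1/125 → 1/160 → 1/200 → 1/250 → 1/320 → 1/400.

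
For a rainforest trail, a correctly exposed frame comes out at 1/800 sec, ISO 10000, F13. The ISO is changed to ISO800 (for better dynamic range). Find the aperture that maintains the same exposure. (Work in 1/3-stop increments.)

ISO: 10000 → 8000 → 6400 → 5000 → 4000 → 3200 → 2500 → 2000 → 1600 → 1250 → 1000 → 800 — 3 2/3 stops dropped (darker).
Need 3 2/3 stops brighter from the aperture: f/13 → f/11 → f/10 → f/9 → f/8 → f/7.1 → f/6.3 → f/5.6 → f/5 → f/4.5 → f/4 → f/3.5.

f/3.5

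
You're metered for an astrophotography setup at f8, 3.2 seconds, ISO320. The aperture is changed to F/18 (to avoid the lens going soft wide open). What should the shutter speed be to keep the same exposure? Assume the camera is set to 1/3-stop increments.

15 s

Aperture: f/8 → f/9 → f/10 → f/11 → f/13 → f/14 → f/16 → f/18 — 2 1/3 stops stopped down (darker).
Need 2 1/3 stops brighter from the shutter speed: 3.2 → 4 → 5 → 6 → 8 → 10 → 13 → 15.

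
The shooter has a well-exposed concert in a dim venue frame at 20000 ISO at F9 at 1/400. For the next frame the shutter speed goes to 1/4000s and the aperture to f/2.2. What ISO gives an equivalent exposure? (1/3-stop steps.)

ISO 12800

Shutter speed: 1/400 → 1/500 → 1/640 → 1/800 → 1/1000 → 1/1250 → 1/1600 → 1/2000 → 1/2500 → 1/3200 → 1/4000 — 3 1/3 stops faster (darker).
Aperture: f/9 → f/8 → f/7.1 → f/6.3 → f/5.6 → f/5 → f/4.5 → f/4 → f/3.5 → f/3.2 → f/2.8 → f/2.5 → f/2.2 — 4 stops larger aperture (brighter).
Net change so far: 2/3 stop brighter. Offset with the ISO: 20000 → 16000 → 12800.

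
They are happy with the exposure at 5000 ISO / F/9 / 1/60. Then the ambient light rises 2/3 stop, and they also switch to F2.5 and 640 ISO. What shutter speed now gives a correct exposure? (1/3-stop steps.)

1/160s

Scene light: 2/3 stop brighter.
Aperture: f/9 → f/8 → f/7.1 → f/6.3 → f/5.6 → f/5 → f/4.5 → f/4 → f/3.5 → f/3.2 → f/2.8 → f/2.5 — 3 2/3 stops wider (brighter).
ISO: 5000 → 4000 → 3200 → 2500 → 2000 → 1600 → 1250 → 1000 → 800 → 640 — 3 stops lower (darker).
Net so far: 1 1/3 stops brighter. Shutter speed: 1/60 → 1/80 → 1/100 → 1/125 → 1/160.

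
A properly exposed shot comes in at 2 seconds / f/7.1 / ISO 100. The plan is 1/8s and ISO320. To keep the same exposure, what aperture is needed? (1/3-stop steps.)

f/3.2

Shutter speed: 2 → 1.6 → 1.3 → 1 → 0.8 → 0.6 → 0.5 → 0.4 → 0.3 → 1/4 → 1/5 → 1/6 → 1/8 — 4 stops faster (darker).
ISO: 100 → 125 → 160 → 200 → 250 → 320 — 1 2/3 stops raised (brighter).
Net change so far: 2 1/3 stops darker. Offset with the aperture: f/7.1 → f/6.3 → f/5.6 → f/5 → f/4.5 → f/4 → f/3.5 → f/3.2.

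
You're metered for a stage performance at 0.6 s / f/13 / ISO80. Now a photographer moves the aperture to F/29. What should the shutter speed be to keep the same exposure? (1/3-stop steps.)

3.2 s

Aperture: f/13 → f/14 → f/16 → f/18 → f/20 → f/22 → f/25 → f/29 — 2 1/3 stops narrower (darker).
Need 2 1/3 stops brighter from the shutter speed: 0.6 → 0.8 → 1 → 1.3 → 1.6 → 2 → 2.5 → 3.2.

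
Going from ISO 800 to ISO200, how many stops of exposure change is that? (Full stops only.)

2 stops

800 → 400 → 200 — count the steps: 2 stops.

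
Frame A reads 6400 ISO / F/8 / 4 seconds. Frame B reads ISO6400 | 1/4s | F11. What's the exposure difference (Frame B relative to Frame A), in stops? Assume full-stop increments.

Aperture: f/8 → f/11 — 1 stop narrower (darker).
Shutter speed: 4 → 2 → 1 → 1/2 → 1/4 — 4 stops faster (darker).
ISO: unchanged.
Net: −1 −4 = −5 stops.

5 stops darker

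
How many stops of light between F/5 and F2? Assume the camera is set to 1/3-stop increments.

2 2/3 stops

f/5 → f/4.5 → f/4 → f/3.5 → f/3.2 → f/2.8 → f/2.5 → f/2.2 → f/2 — count the steps: 8 third-stops = 2 2/3 stops.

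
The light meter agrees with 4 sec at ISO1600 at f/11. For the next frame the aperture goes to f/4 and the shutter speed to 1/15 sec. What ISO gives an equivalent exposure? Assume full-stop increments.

ISO 12800

Aperture: f/11 → f/8 → f/5.6 → f/4 — 3 stops larger aperture (brighter).
Shutter speed: 4 → 2 → 1 → 1/2 → 1/4 → 1/8 → 1/15 — 6 stops faster (darker).
Net change so far: 3 stops darker. Offset with the ISO: 1600 → 3200 → 6400 → 12800.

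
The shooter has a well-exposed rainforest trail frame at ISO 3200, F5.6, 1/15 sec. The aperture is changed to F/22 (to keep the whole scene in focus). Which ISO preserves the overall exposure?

Aperture: f/5.6 → f/8 → f/11 → f/16 → f/22 — 4 stops narrower (darker).
Need 4 stops brighter from the ISO: 3200 → 6400 → 12800 → 25600 → 51200.

ISO 51200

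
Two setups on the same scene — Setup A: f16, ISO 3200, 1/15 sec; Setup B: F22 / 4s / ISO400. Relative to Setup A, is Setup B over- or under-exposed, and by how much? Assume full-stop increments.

Aperture: f/16 → f/22 — 1 stop smaller aperture (darker).
Shutter speed: 1/15 → 1/8 → 1/4 → 1/2 → 1 → 2 → 4 — 6 stops longer (brighter).
ISO: 3200 → 1600 → 800 → 400 — 3 stops dropped (darker).
Net: −1 +6 −3 = +2 stops.

2 stops brighter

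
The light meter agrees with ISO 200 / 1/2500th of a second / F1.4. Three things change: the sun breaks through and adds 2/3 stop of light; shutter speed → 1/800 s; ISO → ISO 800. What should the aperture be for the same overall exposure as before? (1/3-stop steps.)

Scene light: 2/3 stop brighter.
Shutter speed: 1/2500 → 1/2000 → 1/1600 → 1/1250 → 1/1000 → 1/800 — 1 2/3 stops slower (brighter).
ISO: 200 → 250 → 320 → 400 → 500 → 640 → 800 — 2 stops higher (brighter).
Net so far: 4 1/3 stops brighter. Aperture: f/1.4 → f/1.6 → f/1.8 → f/2 → f/2.2 → f/2.5 → f/2.8 → f/3.2 → f/3.5 → f/4 → f/4.5 → f/5 → f/5.6 → f/6.3.

f/6.3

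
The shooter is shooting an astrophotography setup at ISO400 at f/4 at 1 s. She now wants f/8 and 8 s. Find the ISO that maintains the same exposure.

Aperture: f/4 → f/5.6 → f/8 — 2 stops stopped down (darker).
Shutter speed: 1 → 2 → 4 → 8 — 3 stops longer (brighter).
Net change so far: 1 stop brighter. Offset with the ISO: 400 → 200.

ISO 200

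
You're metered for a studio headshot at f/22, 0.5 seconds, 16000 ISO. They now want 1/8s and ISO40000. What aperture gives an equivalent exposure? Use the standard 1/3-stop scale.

f/18

Shutter speed: 0.5 → 0.4 → 0.3 → 1/4 → 1/5 → 1/6 → 1/8 — 2 stops faster (darker).
ISO: 16000 → 20000 → 25600 → 32000 → 40000 — 1 1/3 stops raised (brighter).
Net change so far: 2/3 stop darker. Offset with the aperture: f/22 → f/20 → f/18.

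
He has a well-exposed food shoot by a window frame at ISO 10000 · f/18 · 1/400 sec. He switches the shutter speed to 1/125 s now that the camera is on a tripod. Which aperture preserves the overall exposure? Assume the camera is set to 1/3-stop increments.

Shutter speed: 1/400 → 1/320 → 1/250 → 1/200 → 1/160 → 1/125 — 1 2/3 stops slower (brighter).
Need 1 2/3 stops darker from the aperture: f/18 → f/20 → f/22 → f/25 → f/29 → f/32.

f/32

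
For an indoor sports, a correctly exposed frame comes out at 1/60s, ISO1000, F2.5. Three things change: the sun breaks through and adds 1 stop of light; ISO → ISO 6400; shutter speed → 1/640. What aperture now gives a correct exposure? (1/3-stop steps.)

f/2.8

Scene light: 1 stop brighter.
ISO: 1000 → 1250 → 1600 → 2000 → 2500 → 3200 → 4000 → 5000 → 6400 — 2 2/3 stops higher (brighter).
Shutter speed: 1/60 → 1/80 → 1/100 → 1/125 → 1/160 → 1/200 → 1/250 → 1/320 → 1/400 → 1/500 → 1/640 — 3 1/3 stops faster (darker).
Net so far: 1/3 stop brighter. Aperture: f/2.5 → f/2.8.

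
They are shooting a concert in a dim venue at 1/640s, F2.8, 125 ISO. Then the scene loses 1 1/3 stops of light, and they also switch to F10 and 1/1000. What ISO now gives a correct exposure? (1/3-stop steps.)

ISO 6400

Scene light: 1 1/3 stops darker.
Aperture: f/2.8 → f/3.2 → f/3.5 → f/4 → f/4.5 → f/5 → f/5.6 → f/6.3 → f/7.1 → f/8 → f/9 → f/10 — 3 2/3 stops narrower (darker).
Shutter speed: 1/640 → 1/800 → 1/1000 — 2/3 stop faster (darker).
Net so far: 5 2/3 stops darker. ISO: 125 → 160 → 200 → 250 → 320 → 400 → 500 → 640 → 800 → 1000 → 1250 → 1600 → 2000 → 2500 → 3200 → 4000 → 5000 → 6400.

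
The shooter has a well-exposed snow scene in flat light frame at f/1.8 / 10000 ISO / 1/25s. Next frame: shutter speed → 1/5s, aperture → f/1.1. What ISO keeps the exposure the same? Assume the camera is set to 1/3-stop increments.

ISO 800

Shutter speed: 1/25 → 1/20 → 1/15 → 1/13 → 1/10 → 1/8 → 1/6 → 1/5 — 2 1/3 stops longer (brighter).
Aperture: f/1.8 → f/1.6 → f/1.4 → f/1.2 → f/1.1 — 1 1/3 stops larger aperture (brighter).
Net change so far: 3 2/3 stops brighter. Offset with the ISO: 10000 → 8000 → 6400 → 5000 → 4000 → 3200 → 2500 → 2000 → 1600 → 1250 → 1000 → 800.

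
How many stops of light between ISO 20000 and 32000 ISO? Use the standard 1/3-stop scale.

20000 → 25600 → 32000 — count the steps: 2 third-stops = 2/3 stop.

2/3 stop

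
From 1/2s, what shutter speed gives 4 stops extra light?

8 s

Shutter speed: 1/2 → 1 → 2 → 4 → 8 — 4 stops slower (brighter).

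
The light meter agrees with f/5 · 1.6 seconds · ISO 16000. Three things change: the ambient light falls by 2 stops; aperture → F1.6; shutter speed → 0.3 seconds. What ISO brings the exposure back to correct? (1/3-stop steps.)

ISO 32000

Scene light: 2 stops darker.
Aperture: f/5 → f/4.5 → f/4 → f/3.5 → f/3.2 → f/2.8 → f/2.5 → f/2.2 → f/2 → f/1.8 → f/1.6 — 3 1/3 stops wider (brighter).
Shutter speed: 1.6 → 1.3 → 1 → 0.8 → 0.6 → 0.5 → 0.4 → 0.3 — 2 1/3 stops shorter (darker).
Net so far: 1 stop darker. ISO: 16000 → 20000 → 25600 → 32000.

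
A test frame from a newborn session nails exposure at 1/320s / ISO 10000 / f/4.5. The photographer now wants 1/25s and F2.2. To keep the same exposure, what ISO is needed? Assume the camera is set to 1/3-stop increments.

ISO 200

Shutter speed: 1/320 → 1/250 → 1/200 → 1/160 → 1/125 → 1/100 → 1/80 → 1/60 → 1/50 → 1/40 → 1/30 → 1/25 — 3 2/3 stops longer (brighter).
Aperture: f/4.5 → f/4 → f/3.5 → f/3.2 → f/2.8 → f/2.5 → f/2.2 — 2 stops opened up (brighter).
Net change so far: 5 2/3 stops brighter. Offset with the ISO: 10000 → 8000 → 6400 → 5000 → 4000 → 3200 → 2500 → 2000 → 1600 → 1250 → 1000 → 800 → 640 → 500 → 400 → 320 → 250 → 200.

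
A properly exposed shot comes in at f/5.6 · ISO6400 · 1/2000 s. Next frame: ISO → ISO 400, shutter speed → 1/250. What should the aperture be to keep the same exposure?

ISO: 6400 → 3200 → 1600 → 800 → 400 — 4 stops dropped (darker).
Shutter speed: 1/2000 → 1/1000 → 1/500 → 1/250 — 3 stops longer (brighter).
Net change so far: 1 stop darker. Offset with the aperture: f/5.6 → f/4.

f/4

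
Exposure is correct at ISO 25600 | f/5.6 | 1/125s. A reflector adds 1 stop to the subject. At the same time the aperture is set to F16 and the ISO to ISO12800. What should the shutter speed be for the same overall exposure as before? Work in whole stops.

Scene light: 1 stop brighter.
Aperture: f/5.6 → f/8 → f/11 → f/16 — 3 stops smaller aperture (darker).
ISO: 25600 → 12800 — 1 stop dropped (darker).
Net so far: 3 stops darker. Shutter speed: 1/125 → 1/60 → 1/30 → 1/15.

1/15s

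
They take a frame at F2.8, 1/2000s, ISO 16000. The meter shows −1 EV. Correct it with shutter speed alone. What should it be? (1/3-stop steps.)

1/1000s

Underexposed by 1 stop → need 1 stop brighter.
Shutter speed: 1/2000 → 1/1600 → 1/1250 → 1/1000.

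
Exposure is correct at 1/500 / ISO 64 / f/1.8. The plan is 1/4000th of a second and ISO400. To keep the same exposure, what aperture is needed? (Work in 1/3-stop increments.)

Shutter speed: 1/500 → 1/640 → 1/800 → 1/1000 → 1/1250 → 1/1600 → 1/2000 → 1/2500 → 1/3200 → 1/4000 — 3 stops faster (darker).
ISO: 64 → 80 → 100 → 125 → 160 → 200 → 250 → 320 → 400 — 2 2/3 stops raised (brighter).
Net change so far: 1/3 stop darker. Offset with the aperture: f/1.8 → f/1.6.

f/1.6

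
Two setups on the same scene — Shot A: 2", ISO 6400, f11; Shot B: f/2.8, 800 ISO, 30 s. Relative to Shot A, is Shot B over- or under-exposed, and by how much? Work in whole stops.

Aperture: f/11 → f/8 → f/5.6 → f/4 → f/2.8 — 4 stops opened up (brighter).
Shutter speed: 2 → 4 → 8 → 15 → 30 — 4 stops longer (brighter).
ISO: 6400 → 3200 → 1600 → 800 — 3 stops dropped (darker).
Net: +4 +4 −3 = +5 stops.

5 stops brighter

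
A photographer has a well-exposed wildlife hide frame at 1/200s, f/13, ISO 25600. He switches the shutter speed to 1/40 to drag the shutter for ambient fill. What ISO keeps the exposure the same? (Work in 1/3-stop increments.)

ISO 5000

Shutter speed: 1/200 → 1/160 → 1/125 → 1/100 → 1/80 → 1/60 → 1/50 → 1/40 — 2 1/3 stops slower (brighter).
Need 2 1/3 stops darker from the ISO: 25600 → 20000 → 16000 → 12800 → 10000 → 8000 → 6400 → 5000.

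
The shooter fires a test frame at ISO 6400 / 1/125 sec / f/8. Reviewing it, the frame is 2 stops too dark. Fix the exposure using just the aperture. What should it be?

f/4

Underexposed by 2 stops → need 2 stops brighter.
Aperture: f/8 → f/5.6 → f/4.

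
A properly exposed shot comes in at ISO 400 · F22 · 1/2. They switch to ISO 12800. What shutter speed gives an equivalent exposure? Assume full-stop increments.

ISO: 400 → 800 → 1600 → 3200 → 6400 → 12800 — 5 stops raised (brighter).
Need 5 stops darker from the shutter speed: 1/2 → 1/4 → 1/8 → 1/15 → 1/30 → 1/60.

1/60s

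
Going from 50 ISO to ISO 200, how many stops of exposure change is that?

2 stops

50 → 100 → 200 — count the steps: 2 stops.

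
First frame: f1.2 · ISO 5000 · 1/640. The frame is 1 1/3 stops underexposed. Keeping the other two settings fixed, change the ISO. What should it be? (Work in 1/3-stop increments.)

Underexposed by 1 1/3 stops → need 1 1/3 stops brighter.
ISO: 5000 → 6400 → 8000 → 10000 → 12800.

ISO 12800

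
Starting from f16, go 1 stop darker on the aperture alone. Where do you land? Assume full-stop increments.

Aperture: f/16 → f/22 — 1 stop stopped down (darker).

f/22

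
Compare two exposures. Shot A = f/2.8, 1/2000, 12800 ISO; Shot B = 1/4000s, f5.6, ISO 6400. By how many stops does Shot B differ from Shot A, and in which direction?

Aperture: f/2.8 → f/4 → f/5.6 — 2 stops narrower (darker).
Shutter speed: 1/2000 → 1/4000 — 1 stop shorter (darker).
ISO: 12800 → 6400 — 1 stop lower (darker).
Net: −2 −1 −1 = −4 stops.

4 stops darker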